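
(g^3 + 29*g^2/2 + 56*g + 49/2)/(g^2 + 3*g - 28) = (2*g^2 + 15*g + 7)/(2*(g - 4))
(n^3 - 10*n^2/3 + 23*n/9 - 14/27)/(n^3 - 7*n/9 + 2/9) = (n - 7/3)/(n + 1)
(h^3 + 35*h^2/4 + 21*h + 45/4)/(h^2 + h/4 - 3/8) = 2*(h^2 + 8*h + 15)/(2*h - 1)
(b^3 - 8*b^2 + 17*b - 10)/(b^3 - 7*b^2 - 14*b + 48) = (b^2 - 6*b + 5)/(b^2 - 5*b - 24)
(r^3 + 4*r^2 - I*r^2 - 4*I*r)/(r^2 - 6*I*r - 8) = r*(r^2 + r*(4 - I) - 4*I)/(r^2 - 6*I*r - 8)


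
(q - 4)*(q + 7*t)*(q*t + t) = q^3*t + 7*q^2*t^2 - 3*q^2*t - 21*q*t^2 - 4*q*t - 28*t^2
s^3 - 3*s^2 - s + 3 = (s - 3)*(s - 1)*(s + 1)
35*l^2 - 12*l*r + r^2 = (-7*l + r)*(-5*l + r)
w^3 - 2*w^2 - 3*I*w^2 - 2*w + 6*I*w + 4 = (w - 2)*(w - 2*I)*(w - I)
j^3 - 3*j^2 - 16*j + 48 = (j - 4)*(j - 3)*(j + 4)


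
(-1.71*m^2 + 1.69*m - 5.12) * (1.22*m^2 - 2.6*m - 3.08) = -2.0862*m^4 + 6.5078*m^3 - 5.3736*m^2 + 8.1068*m + 15.7696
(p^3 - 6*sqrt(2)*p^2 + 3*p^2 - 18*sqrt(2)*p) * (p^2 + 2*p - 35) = p^5 - 6*sqrt(2)*p^4 + 5*p^4 - 30*sqrt(2)*p^3 - 29*p^3 - 105*p^2 + 174*sqrt(2)*p^2 + 630*sqrt(2)*p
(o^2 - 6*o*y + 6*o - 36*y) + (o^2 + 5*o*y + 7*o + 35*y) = 2*o^2 - o*y + 13*o - y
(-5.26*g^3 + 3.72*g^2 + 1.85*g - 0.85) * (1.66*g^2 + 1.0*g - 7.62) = -8.7316*g^5 + 0.9152*g^4 + 46.8722*g^3 - 27.9074*g^2 - 14.947*g + 6.477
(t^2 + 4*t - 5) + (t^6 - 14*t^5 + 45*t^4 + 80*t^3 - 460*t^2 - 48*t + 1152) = t^6 - 14*t^5 + 45*t^4 + 80*t^3 - 459*t^2 - 44*t + 1147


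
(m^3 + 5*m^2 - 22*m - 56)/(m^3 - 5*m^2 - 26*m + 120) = (m^2 + 9*m + 14)/(m^2 - m - 30)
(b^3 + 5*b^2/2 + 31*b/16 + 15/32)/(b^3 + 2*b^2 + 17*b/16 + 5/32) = (4*b + 3)/(4*b + 1)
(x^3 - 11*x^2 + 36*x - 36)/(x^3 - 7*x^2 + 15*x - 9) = (x^2 - 8*x + 12)/(x^2 - 4*x + 3)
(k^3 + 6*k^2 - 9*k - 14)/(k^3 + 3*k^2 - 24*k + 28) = (k + 1)/(k - 2)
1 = 1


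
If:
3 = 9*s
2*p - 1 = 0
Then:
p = 1/2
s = 1/3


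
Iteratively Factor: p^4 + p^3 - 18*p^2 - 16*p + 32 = (p + 2)*(p^3 - p^2 - 16*p + 16) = (p - 4)*(p + 2)*(p^2 + 3*p - 4) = (p - 4)*(p - 1)*(p + 2)*(p + 4)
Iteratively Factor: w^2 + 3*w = (w + 3)*(w)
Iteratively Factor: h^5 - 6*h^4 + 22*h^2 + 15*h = (h - 5)*(h^4 - h^3 - 5*h^2 - 3*h) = (h - 5)*(h + 1)*(h^3 - 2*h^2 - 3*h) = (h - 5)*(h - 3)*(h + 1)*(h^2 + h) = h*(h - 5)*(h - 3)*(h + 1)*(h + 1)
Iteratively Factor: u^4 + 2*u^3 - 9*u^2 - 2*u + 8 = (u + 1)*(u^3 + u^2 - 10*u + 8) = (u + 1)*(u + 4)*(u^2 - 3*u + 2) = (u - 2)*(u + 1)*(u + 4)*(u - 1)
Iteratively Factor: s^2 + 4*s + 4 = (s + 2)*(s + 2)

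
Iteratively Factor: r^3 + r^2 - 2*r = (r + 2)*(r^2 - r) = r*(r + 2)*(r - 1)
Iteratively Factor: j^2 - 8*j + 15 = (j - 5)*(j - 3)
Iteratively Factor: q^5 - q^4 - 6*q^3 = (q + 2)*(q^4 - 3*q^3) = q*(q + 2)*(q^3 - 3*q^2) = q*(q - 3)*(q + 2)*(q^2) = q^2*(q - 3)*(q + 2)*(q)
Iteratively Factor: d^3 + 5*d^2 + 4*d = (d + 4)*(d^2 + d) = d*(d + 4)*(d + 1)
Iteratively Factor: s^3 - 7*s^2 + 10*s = (s)*(s^2 - 7*s + 10) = s*(s - 5)*(s - 2)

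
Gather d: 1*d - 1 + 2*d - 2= 3*d - 3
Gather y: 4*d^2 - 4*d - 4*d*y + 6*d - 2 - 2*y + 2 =4*d^2 + 2*d + y*(-4*d - 2)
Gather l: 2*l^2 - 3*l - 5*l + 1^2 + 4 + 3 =2*l^2 - 8*l + 8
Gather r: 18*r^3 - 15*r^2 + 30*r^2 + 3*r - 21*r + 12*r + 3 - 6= 18*r^3 + 15*r^2 - 6*r - 3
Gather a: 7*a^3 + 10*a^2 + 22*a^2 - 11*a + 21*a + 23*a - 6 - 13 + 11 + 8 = 7*a^3 + 32*a^2 + 33*a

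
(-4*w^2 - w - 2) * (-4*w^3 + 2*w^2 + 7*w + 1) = 16*w^5 - 4*w^4 - 22*w^3 - 15*w^2 - 15*w - 2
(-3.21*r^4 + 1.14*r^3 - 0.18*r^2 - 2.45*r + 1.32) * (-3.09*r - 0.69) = 9.9189*r^5 - 1.3077*r^4 - 0.2304*r^3 + 7.6947*r^2 - 2.3883*r - 0.9108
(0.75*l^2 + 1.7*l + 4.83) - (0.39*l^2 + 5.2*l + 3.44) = 0.36*l^2 - 3.5*l + 1.39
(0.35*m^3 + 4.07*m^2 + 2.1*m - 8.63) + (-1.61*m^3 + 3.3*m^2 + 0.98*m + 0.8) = -1.26*m^3 + 7.37*m^2 + 3.08*m - 7.83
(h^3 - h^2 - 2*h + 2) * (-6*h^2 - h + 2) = -6*h^5 + 5*h^4 + 15*h^3 - 12*h^2 - 6*h + 4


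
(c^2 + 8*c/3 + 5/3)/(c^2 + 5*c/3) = (c + 1)/c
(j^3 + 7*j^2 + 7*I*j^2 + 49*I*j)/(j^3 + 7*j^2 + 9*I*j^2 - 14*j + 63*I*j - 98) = j/(j + 2*I)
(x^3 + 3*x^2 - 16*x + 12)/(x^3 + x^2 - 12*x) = (x^3 + 3*x^2 - 16*x + 12)/(x*(x^2 + x - 12))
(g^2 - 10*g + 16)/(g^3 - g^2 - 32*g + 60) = (g - 8)/(g^2 + g - 30)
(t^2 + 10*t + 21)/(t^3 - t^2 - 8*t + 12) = (t + 7)/(t^2 - 4*t + 4)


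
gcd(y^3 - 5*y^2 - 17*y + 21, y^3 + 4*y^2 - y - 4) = y - 1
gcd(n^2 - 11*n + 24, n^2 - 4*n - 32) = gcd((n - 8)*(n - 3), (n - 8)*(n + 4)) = n - 8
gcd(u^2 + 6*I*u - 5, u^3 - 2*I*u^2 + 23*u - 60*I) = u + 5*I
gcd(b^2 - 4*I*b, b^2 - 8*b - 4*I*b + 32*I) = b - 4*I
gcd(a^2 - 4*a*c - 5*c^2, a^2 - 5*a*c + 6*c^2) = 1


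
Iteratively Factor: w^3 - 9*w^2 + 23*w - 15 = (w - 3)*(w^2 - 6*w + 5) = (w - 5)*(w - 3)*(w - 1)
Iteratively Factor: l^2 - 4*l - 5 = (l - 5)*(l + 1)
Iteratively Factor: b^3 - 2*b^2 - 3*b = (b)*(b^2 - 2*b - 3) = b*(b + 1)*(b - 3)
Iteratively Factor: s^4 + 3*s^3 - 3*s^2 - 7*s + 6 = (s - 1)*(s^3 + 4*s^2 + s - 6) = (s - 1)*(s + 2)*(s^2 + 2*s - 3) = (s - 1)^2*(s + 2)*(s + 3)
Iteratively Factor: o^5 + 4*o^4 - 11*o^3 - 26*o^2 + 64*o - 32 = (o + 4)*(o^4 - 11*o^2 + 18*o - 8) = (o - 1)*(o + 4)*(o^3 + o^2 - 10*o + 8) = (o - 2)*(o - 1)*(o + 4)*(o^2 + 3*o - 4) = (o - 2)*(o - 1)^2*(o + 4)*(o + 4)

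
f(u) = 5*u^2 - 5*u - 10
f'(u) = 10*u - 5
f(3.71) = 40.27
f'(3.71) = 32.10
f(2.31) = 5.13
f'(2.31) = 18.10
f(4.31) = 61.33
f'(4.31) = 38.10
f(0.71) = -11.03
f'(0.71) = 2.10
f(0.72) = -11.01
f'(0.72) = 2.20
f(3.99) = 49.65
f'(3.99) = 34.90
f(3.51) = 34.05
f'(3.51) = 30.10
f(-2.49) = 33.45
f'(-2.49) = -29.90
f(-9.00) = 440.00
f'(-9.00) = -95.00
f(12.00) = 650.00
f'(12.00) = 115.00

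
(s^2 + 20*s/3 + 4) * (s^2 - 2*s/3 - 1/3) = s^4 + 6*s^3 - 7*s^2/9 - 44*s/9 - 4/3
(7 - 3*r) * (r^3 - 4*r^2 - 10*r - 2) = -3*r^4 + 19*r^3 + 2*r^2 - 64*r - 14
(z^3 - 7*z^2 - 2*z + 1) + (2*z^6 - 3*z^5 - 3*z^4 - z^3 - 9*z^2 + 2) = 2*z^6 - 3*z^5 - 3*z^4 - 16*z^2 - 2*z + 3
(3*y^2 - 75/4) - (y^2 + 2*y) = 2*y^2 - 2*y - 75/4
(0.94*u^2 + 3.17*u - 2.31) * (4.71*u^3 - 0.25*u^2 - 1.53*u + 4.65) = 4.4274*u^5 + 14.6957*u^4 - 13.1108*u^3 + 0.0983999999999998*u^2 + 18.2748*u - 10.7415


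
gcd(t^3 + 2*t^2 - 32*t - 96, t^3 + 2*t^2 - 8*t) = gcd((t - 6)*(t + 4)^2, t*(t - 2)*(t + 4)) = t + 4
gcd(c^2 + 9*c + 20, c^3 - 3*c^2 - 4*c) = 1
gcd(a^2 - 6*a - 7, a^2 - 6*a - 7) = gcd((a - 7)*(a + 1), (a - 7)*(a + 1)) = a^2 - 6*a - 7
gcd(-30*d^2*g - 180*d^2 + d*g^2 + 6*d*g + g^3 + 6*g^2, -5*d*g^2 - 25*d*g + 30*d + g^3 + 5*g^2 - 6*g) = 5*d*g + 30*d - g^2 - 6*g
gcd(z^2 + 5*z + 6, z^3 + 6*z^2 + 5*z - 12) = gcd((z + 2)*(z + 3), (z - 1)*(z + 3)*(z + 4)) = z + 3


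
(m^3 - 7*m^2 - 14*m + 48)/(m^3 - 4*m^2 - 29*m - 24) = (m - 2)/(m + 1)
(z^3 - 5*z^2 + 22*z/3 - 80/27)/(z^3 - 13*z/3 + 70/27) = (3*z - 8)/(3*z + 7)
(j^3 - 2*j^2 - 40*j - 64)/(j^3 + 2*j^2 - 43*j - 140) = (j^2 - 6*j - 16)/(j^2 - 2*j - 35)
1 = 1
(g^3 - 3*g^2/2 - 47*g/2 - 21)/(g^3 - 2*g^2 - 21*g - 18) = (g + 7/2)/(g + 3)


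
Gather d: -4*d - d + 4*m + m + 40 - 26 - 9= -5*d + 5*m + 5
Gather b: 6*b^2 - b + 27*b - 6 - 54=6*b^2 + 26*b - 60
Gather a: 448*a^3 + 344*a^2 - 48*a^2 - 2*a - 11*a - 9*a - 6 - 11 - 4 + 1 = 448*a^3 + 296*a^2 - 22*a - 20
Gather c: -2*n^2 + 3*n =-2*n^2 + 3*n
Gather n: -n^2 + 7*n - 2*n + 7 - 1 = -n^2 + 5*n + 6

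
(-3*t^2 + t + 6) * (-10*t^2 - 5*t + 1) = 30*t^4 + 5*t^3 - 68*t^2 - 29*t + 6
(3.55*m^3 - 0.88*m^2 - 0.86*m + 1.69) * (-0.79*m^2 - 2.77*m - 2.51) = -2.8045*m^5 - 9.1383*m^4 - 5.7935*m^3 + 3.2559*m^2 - 2.5227*m - 4.2419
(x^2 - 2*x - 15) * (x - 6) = x^3 - 8*x^2 - 3*x + 90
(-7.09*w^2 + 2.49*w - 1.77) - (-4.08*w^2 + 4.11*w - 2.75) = -3.01*w^2 - 1.62*w + 0.98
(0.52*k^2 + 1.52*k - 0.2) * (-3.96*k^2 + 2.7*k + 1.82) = -2.0592*k^4 - 4.6152*k^3 + 5.8424*k^2 + 2.2264*k - 0.364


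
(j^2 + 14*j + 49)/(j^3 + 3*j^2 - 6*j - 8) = (j^2 + 14*j + 49)/(j^3 + 3*j^2 - 6*j - 8)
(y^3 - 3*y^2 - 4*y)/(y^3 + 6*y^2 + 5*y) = (y - 4)/(y + 5)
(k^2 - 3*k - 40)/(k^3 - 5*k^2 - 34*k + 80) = 1/(k - 2)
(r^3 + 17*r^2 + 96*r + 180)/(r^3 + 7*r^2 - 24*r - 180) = (r + 5)/(r - 5)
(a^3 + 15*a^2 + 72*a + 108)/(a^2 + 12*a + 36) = a + 3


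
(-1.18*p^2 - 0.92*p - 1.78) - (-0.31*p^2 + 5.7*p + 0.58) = -0.87*p^2 - 6.62*p - 2.36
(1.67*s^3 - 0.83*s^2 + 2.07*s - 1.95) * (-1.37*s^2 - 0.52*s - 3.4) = -2.2879*s^5 + 0.2687*s^4 - 8.0823*s^3 + 4.4171*s^2 - 6.024*s + 6.63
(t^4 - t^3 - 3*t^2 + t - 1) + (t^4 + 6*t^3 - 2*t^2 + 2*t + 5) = 2*t^4 + 5*t^3 - 5*t^2 + 3*t + 4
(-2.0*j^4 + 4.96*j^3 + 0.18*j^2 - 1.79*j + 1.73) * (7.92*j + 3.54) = -15.84*j^5 + 32.2032*j^4 + 18.984*j^3 - 13.5396*j^2 + 7.365*j + 6.1242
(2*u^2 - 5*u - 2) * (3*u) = 6*u^3 - 15*u^2 - 6*u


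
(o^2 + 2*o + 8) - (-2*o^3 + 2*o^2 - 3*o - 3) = 2*o^3 - o^2 + 5*o + 11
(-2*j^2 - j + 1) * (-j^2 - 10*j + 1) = 2*j^4 + 21*j^3 + 7*j^2 - 11*j + 1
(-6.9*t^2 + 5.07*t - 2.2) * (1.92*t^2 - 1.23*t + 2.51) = -13.248*t^4 + 18.2214*t^3 - 27.7791*t^2 + 15.4317*t - 5.522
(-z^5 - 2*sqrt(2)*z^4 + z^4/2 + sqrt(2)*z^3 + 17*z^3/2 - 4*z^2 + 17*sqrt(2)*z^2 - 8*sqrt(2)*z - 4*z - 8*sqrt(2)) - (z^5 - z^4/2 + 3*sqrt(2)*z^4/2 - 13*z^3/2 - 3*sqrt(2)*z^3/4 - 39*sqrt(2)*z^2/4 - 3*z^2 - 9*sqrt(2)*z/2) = -2*z^5 - 7*sqrt(2)*z^4/2 + z^4 + 7*sqrt(2)*z^3/4 + 15*z^3 - z^2 + 107*sqrt(2)*z^2/4 - 7*sqrt(2)*z/2 - 4*z - 8*sqrt(2)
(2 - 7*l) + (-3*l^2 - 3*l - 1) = -3*l^2 - 10*l + 1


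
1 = 1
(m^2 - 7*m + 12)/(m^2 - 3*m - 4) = (m - 3)/(m + 1)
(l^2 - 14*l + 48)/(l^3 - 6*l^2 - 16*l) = (l - 6)/(l*(l + 2))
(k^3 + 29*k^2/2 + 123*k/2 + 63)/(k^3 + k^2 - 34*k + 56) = (k^2 + 15*k/2 + 9)/(k^2 - 6*k + 8)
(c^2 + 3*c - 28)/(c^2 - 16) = (c + 7)/(c + 4)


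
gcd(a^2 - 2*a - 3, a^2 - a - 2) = a + 1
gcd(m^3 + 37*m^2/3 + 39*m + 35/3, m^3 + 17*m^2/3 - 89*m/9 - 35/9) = m^2 + 22*m/3 + 7/3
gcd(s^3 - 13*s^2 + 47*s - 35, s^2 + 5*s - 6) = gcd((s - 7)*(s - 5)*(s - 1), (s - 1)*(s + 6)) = s - 1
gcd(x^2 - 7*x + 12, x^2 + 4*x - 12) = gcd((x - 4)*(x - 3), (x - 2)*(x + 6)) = 1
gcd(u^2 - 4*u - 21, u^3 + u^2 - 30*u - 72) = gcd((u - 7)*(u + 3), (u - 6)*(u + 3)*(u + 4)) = u + 3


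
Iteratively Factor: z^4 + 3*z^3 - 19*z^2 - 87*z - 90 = (z + 3)*(z^3 - 19*z - 30) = (z + 2)*(z + 3)*(z^2 - 2*z - 15) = (z + 2)*(z + 3)^2*(z - 5)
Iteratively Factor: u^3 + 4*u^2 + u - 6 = (u - 1)*(u^2 + 5*u + 6) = (u - 1)*(u + 2)*(u + 3)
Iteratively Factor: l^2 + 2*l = (l)*(l + 2)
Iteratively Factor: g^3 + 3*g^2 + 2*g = (g)*(g^2 + 3*g + 2) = g*(g + 2)*(g + 1)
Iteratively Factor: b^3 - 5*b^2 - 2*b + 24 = (b + 2)*(b^2 - 7*b + 12) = (b - 4)*(b + 2)*(b - 3)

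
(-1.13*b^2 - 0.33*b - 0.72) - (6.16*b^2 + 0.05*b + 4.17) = -7.29*b^2 - 0.38*b - 4.89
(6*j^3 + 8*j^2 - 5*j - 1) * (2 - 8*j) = -48*j^4 - 52*j^3 + 56*j^2 - 2*j - 2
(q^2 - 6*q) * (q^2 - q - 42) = q^4 - 7*q^3 - 36*q^2 + 252*q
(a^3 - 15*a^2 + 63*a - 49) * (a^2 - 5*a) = a^5 - 20*a^4 + 138*a^3 - 364*a^2 + 245*a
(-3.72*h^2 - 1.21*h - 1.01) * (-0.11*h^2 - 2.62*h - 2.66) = 0.4092*h^4 + 9.8795*h^3 + 13.1765*h^2 + 5.8648*h + 2.6866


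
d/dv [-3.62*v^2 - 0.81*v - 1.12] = -7.24*v - 0.81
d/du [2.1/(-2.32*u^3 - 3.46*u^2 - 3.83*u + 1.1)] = (14.616*u^2 + 14.532*u + 8.043)/(2.32*u^3 + 3.46*u^2 + 3.83*u - 1.1)^2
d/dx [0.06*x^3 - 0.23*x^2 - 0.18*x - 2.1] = 0.18*x^2 - 0.46*x - 0.18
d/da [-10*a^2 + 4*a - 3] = 4 - 20*a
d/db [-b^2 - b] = -2*b - 1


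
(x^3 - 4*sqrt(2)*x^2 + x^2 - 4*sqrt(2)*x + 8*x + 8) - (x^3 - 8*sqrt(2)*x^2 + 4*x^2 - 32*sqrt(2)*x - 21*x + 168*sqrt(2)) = -3*x^2 + 4*sqrt(2)*x^2 + 29*x + 28*sqrt(2)*x - 168*sqrt(2) + 8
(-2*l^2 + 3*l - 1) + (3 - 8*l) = -2*l^2 - 5*l + 2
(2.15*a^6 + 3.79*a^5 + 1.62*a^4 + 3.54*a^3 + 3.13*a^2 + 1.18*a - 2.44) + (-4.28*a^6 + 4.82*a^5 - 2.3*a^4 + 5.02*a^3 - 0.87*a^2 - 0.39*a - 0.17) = -2.13*a^6 + 8.61*a^5 - 0.68*a^4 + 8.56*a^3 + 2.26*a^2 + 0.79*a - 2.61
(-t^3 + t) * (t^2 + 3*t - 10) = -t^5 - 3*t^4 + 11*t^3 + 3*t^2 - 10*t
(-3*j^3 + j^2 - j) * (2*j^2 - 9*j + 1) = -6*j^5 + 29*j^4 - 14*j^3 + 10*j^2 - j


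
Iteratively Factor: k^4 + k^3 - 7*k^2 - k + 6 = (k + 1)*(k^3 - 7*k + 6) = (k - 1)*(k + 1)*(k^2 + k - 6) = (k - 2)*(k - 1)*(k + 1)*(k + 3)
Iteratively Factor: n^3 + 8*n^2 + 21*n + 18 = (n + 3)*(n^2 + 5*n + 6) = (n + 3)^2*(n + 2)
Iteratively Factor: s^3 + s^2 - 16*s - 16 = (s - 4)*(s^2 + 5*s + 4) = (s - 4)*(s + 1)*(s + 4)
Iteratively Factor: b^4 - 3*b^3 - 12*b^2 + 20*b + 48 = (b + 2)*(b^3 - 5*b^2 - 2*b + 24) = (b - 3)*(b + 2)*(b^2 - 2*b - 8) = (b - 4)*(b - 3)*(b + 2)*(b + 2)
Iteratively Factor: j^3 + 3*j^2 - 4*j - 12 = (j + 3)*(j^2 - 4) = (j - 2)*(j + 3)*(j + 2)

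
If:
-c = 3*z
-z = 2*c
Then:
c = 0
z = 0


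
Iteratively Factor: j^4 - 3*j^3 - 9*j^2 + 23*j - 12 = (j - 4)*(j^3 + j^2 - 5*j + 3) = (j - 4)*(j + 3)*(j^2 - 2*j + 1) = (j - 4)*(j - 1)*(j + 3)*(j - 1)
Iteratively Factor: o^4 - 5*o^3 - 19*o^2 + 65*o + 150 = (o + 2)*(o^3 - 7*o^2 - 5*o + 75) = (o - 5)*(o + 2)*(o^2 - 2*o - 15) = (o - 5)*(o + 2)*(o + 3)*(o - 5)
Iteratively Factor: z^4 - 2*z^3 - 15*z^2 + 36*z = (z - 3)*(z^3 + z^2 - 12*z) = (z - 3)*(z + 4)*(z^2 - 3*z) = (z - 3)^2*(z + 4)*(z)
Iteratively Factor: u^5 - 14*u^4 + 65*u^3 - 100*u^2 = (u)*(u^4 - 14*u^3 + 65*u^2 - 100*u) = u*(u - 5)*(u^3 - 9*u^2 + 20*u) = u^2*(u - 5)*(u^2 - 9*u + 20) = u^2*(u - 5)*(u - 4)*(u - 5)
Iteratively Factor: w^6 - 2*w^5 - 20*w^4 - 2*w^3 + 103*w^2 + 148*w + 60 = (w + 1)*(w^5 - 3*w^4 - 17*w^3 + 15*w^2 + 88*w + 60) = (w - 3)*(w + 1)*(w^4 - 17*w^2 - 36*w - 20) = (w - 3)*(w + 1)*(w + 2)*(w^3 - 2*w^2 - 13*w - 10) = (w - 3)*(w + 1)*(w + 2)^2*(w^2 - 4*w - 5) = (w - 5)*(w - 3)*(w + 1)*(w + 2)^2*(w + 1)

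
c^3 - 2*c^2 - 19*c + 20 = (c - 5)*(c - 1)*(c + 4)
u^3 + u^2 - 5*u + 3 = (u - 1)^2*(u + 3)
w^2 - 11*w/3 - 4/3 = (w - 4)*(w + 1/3)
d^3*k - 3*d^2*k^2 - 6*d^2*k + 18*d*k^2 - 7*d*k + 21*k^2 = (d - 7)*(d - 3*k)*(d*k + k)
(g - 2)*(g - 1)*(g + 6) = g^3 + 3*g^2 - 16*g + 12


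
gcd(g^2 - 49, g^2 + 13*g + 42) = g + 7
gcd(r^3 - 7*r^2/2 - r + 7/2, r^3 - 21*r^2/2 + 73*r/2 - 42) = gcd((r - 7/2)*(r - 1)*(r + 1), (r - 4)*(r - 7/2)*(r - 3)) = r - 7/2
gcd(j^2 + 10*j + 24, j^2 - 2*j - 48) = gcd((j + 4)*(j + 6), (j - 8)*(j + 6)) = j + 6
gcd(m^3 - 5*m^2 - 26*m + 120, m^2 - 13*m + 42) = m - 6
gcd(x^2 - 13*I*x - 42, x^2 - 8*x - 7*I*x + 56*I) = x - 7*I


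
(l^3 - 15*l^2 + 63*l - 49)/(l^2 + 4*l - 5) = (l^2 - 14*l + 49)/(l + 5)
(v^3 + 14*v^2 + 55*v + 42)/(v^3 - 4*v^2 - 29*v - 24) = (v^2 + 13*v + 42)/(v^2 - 5*v - 24)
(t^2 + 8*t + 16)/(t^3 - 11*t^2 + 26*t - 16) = (t^2 + 8*t + 16)/(t^3 - 11*t^2 + 26*t - 16)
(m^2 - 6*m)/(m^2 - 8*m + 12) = m/(m - 2)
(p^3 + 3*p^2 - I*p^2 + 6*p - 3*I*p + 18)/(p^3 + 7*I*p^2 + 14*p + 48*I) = (p + 3)/(p + 8*I)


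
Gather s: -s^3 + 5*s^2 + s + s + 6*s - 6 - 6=-s^3 + 5*s^2 + 8*s - 12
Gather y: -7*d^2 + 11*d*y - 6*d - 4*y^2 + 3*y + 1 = -7*d^2 - 6*d - 4*y^2 + y*(11*d + 3) + 1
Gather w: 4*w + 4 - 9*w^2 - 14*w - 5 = -9*w^2 - 10*w - 1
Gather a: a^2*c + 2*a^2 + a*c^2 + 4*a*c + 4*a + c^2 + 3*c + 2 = a^2*(c + 2) + a*(c^2 + 4*c + 4) + c^2 + 3*c + 2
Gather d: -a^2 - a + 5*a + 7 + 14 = -a^2 + 4*a + 21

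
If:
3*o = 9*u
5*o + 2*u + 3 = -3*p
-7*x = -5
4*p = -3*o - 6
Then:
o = 18/41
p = -75/41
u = 6/41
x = 5/7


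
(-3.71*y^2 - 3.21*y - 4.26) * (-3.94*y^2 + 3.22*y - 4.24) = 14.6174*y^4 + 0.701199999999998*y^3 + 22.1786*y^2 - 0.1068*y + 18.0624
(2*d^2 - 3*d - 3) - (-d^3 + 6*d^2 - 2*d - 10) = d^3 - 4*d^2 - d + 7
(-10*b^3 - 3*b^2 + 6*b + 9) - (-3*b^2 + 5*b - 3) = -10*b^3 + b + 12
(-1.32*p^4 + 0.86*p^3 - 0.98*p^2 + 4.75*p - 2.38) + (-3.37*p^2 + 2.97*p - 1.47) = -1.32*p^4 + 0.86*p^3 - 4.35*p^2 + 7.72*p - 3.85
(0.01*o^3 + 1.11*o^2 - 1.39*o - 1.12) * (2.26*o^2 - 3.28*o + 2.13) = 0.0226*o^5 + 2.4758*o^4 - 6.7609*o^3 + 4.3923*o^2 + 0.7129*o - 2.3856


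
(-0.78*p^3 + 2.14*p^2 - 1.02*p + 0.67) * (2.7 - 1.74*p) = 1.3572*p^4 - 5.8296*p^3 + 7.5528*p^2 - 3.9198*p + 1.809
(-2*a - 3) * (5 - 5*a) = 10*a^2 + 5*a - 15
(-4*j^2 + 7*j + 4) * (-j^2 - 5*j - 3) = 4*j^4 + 13*j^3 - 27*j^2 - 41*j - 12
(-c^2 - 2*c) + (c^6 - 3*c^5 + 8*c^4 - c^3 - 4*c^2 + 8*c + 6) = c^6 - 3*c^5 + 8*c^4 - c^3 - 5*c^2 + 6*c + 6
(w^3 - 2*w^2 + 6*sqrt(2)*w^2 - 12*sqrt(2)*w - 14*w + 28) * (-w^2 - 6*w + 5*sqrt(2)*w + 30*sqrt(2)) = -w^5 - 4*w^4 - sqrt(2)*w^4 - 4*sqrt(2)*w^3 + 86*w^3 - 58*sqrt(2)*w^2 + 296*w^2 - 888*w - 280*sqrt(2)*w + 840*sqrt(2)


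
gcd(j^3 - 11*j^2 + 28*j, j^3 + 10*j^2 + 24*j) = j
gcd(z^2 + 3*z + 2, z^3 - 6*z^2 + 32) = z + 2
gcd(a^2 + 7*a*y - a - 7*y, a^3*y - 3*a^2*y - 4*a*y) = 1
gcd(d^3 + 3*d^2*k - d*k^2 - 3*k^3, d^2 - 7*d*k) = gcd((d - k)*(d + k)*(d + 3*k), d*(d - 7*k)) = 1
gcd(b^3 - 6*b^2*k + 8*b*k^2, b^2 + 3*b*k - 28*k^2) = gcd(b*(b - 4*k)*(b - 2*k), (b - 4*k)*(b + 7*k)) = b - 4*k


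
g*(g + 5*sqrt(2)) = g^2 + 5*sqrt(2)*g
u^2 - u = u*(u - 1)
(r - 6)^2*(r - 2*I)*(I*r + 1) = I*r^4 + 3*r^3 - 12*I*r^3 - 36*r^2 + 34*I*r^2 + 108*r + 24*I*r - 72*I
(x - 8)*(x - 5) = x^2 - 13*x + 40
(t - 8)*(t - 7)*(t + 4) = t^3 - 11*t^2 - 4*t + 224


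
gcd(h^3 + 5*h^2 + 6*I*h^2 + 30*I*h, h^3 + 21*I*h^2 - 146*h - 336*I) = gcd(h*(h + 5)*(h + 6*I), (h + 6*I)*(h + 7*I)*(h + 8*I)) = h + 6*I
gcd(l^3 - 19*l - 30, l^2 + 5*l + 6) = l^2 + 5*l + 6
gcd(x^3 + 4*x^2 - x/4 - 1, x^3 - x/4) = x^2 - 1/4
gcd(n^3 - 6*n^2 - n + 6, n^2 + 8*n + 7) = n + 1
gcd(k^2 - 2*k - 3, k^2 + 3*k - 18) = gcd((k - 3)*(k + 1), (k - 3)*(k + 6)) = k - 3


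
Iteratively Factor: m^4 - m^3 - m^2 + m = (m + 1)*(m^3 - 2*m^2 + m) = (m - 1)*(m + 1)*(m^2 - m) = (m - 1)^2*(m + 1)*(m)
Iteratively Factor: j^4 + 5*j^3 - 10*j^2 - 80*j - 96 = (j + 4)*(j^3 + j^2 - 14*j - 24) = (j + 2)*(j + 4)*(j^2 - j - 12) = (j - 4)*(j + 2)*(j + 4)*(j + 3)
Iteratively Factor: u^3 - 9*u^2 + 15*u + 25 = (u + 1)*(u^2 - 10*u + 25) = (u - 5)*(u + 1)*(u - 5)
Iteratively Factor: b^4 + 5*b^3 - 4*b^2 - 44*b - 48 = (b - 3)*(b^3 + 8*b^2 + 20*b + 16) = (b - 3)*(b + 2)*(b^2 + 6*b + 8) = (b - 3)*(b + 2)^2*(b + 4)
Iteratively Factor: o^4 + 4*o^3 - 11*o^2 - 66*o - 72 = (o + 2)*(o^3 + 2*o^2 - 15*o - 36) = (o + 2)*(o + 3)*(o^2 - o - 12) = (o + 2)*(o + 3)^2*(o - 4)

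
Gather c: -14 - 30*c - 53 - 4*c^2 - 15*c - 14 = -4*c^2 - 45*c - 81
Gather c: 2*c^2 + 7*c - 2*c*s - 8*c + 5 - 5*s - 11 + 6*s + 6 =2*c^2 + c*(-2*s - 1) + s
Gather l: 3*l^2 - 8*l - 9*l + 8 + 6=3*l^2 - 17*l + 14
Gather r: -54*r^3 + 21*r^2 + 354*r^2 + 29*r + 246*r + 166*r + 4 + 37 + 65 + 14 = -54*r^3 + 375*r^2 + 441*r + 120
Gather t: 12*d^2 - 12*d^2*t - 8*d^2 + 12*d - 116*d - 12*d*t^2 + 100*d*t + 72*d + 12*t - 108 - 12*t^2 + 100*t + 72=4*d^2 - 32*d + t^2*(-12*d - 12) + t*(-12*d^2 + 100*d + 112) - 36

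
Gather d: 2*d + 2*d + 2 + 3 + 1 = 4*d + 6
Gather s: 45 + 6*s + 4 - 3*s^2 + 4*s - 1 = -3*s^2 + 10*s + 48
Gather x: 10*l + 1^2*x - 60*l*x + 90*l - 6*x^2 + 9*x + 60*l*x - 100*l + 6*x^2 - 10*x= 0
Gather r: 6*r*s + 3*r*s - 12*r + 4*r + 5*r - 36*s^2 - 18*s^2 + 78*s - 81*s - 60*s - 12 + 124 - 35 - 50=r*(9*s - 3) - 54*s^2 - 63*s + 27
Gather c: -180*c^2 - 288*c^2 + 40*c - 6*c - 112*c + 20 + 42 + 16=-468*c^2 - 78*c + 78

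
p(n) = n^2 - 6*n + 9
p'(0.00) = -6.00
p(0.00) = 9.00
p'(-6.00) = -18.00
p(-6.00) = 81.00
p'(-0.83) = -7.66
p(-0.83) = 14.67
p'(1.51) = -2.98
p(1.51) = 2.22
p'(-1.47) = -8.94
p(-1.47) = 19.98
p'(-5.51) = -17.02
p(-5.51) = 72.42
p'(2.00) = -2.00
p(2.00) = 1.00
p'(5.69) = 5.38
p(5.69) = 7.24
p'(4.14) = 2.28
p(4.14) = 1.30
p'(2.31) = -1.38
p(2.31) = 0.48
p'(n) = 2*n - 6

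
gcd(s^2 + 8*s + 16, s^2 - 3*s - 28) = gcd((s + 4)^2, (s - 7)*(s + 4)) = s + 4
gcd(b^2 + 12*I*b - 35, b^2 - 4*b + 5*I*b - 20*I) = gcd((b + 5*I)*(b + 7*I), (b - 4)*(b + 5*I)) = b + 5*I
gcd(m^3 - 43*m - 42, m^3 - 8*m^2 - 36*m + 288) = m + 6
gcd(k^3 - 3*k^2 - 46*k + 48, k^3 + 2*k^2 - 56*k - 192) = k^2 - 2*k - 48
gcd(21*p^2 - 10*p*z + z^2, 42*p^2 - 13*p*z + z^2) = -7*p + z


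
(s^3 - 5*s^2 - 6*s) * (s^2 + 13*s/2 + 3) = s^5 + 3*s^4/2 - 71*s^3/2 - 54*s^2 - 18*s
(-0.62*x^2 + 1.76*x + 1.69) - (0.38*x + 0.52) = -0.62*x^2 + 1.38*x + 1.17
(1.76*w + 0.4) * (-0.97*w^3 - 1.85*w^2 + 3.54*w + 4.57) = -1.7072*w^4 - 3.644*w^3 + 5.4904*w^2 + 9.4592*w + 1.828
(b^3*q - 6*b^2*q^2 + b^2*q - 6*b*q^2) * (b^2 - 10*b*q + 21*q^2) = b^5*q - 16*b^4*q^2 + b^4*q + 81*b^3*q^3 - 16*b^3*q^2 - 126*b^2*q^4 + 81*b^2*q^3 - 126*b*q^4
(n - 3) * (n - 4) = n^2 - 7*n + 12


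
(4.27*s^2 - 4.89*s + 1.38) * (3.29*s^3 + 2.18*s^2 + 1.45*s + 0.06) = 14.0483*s^5 - 6.7795*s^4 + 0.0715000000000003*s^3 - 3.8259*s^2 + 1.7076*s + 0.0828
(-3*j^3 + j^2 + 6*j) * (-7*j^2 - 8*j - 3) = 21*j^5 + 17*j^4 - 41*j^3 - 51*j^2 - 18*j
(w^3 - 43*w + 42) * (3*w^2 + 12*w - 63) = 3*w^5 + 12*w^4 - 192*w^3 - 390*w^2 + 3213*w - 2646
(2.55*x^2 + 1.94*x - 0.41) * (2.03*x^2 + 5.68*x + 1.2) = 5.1765*x^4 + 18.4222*x^3 + 13.2469*x^2 - 0.000799999999999912*x - 0.492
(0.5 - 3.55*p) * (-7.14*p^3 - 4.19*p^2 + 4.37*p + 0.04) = 25.347*p^4 + 11.3045*p^3 - 17.6085*p^2 + 2.043*p + 0.02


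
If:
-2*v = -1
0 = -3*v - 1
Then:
No Solution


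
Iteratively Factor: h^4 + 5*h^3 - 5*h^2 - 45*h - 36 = (h + 3)*(h^3 + 2*h^2 - 11*h - 12) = (h + 3)*(h + 4)*(h^2 - 2*h - 3) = (h - 3)*(h + 3)*(h + 4)*(h + 1)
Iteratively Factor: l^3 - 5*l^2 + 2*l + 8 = (l + 1)*(l^2 - 6*l + 8) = (l - 4)*(l + 1)*(l - 2)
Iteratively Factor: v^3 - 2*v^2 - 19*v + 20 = (v + 4)*(v^2 - 6*v + 5) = (v - 1)*(v + 4)*(v - 5)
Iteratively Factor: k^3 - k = (k)*(k^2 - 1) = k*(k + 1)*(k - 1)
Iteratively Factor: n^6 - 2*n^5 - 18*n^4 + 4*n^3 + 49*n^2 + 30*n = (n)*(n^5 - 2*n^4 - 18*n^3 + 4*n^2 + 49*n + 30) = n*(n + 1)*(n^4 - 3*n^3 - 15*n^2 + 19*n + 30) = n*(n + 1)*(n + 3)*(n^3 - 6*n^2 + 3*n + 10) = n*(n + 1)^2*(n + 3)*(n^2 - 7*n + 10) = n*(n - 2)*(n + 1)^2*(n + 3)*(n - 5)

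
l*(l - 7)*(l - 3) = l^3 - 10*l^2 + 21*l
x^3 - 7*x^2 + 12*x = x*(x - 4)*(x - 3)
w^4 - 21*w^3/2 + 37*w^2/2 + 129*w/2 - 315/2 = (w - 7)*(w - 3)^2*(w + 5/2)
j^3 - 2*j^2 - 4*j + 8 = (j - 2)^2*(j + 2)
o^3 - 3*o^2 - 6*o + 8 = (o - 4)*(o - 1)*(o + 2)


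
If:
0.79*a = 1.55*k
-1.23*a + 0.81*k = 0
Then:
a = 0.00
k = 0.00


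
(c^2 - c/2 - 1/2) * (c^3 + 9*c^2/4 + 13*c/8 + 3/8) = c^5 + 7*c^4/4 - 25*c^2/16 - c - 3/16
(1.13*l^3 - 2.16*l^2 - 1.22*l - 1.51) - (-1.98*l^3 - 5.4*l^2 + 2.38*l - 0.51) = 3.11*l^3 + 3.24*l^2 - 3.6*l - 1.0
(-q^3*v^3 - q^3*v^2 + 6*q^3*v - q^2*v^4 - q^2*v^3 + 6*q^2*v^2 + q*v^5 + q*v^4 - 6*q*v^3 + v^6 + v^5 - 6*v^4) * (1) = -q^3*v^3 - q^3*v^2 + 6*q^3*v - q^2*v^4 - q^2*v^3 + 6*q^2*v^2 + q*v^5 + q*v^4 - 6*q*v^3 + v^6 + v^5 - 6*v^4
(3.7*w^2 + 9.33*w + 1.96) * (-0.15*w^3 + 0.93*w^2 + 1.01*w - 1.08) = -0.555*w^5 + 2.0415*w^4 + 12.1199*w^3 + 7.2501*w^2 - 8.0968*w - 2.1168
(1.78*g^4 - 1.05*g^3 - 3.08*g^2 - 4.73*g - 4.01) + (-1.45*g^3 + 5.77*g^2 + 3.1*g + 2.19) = 1.78*g^4 - 2.5*g^3 + 2.69*g^2 - 1.63*g - 1.82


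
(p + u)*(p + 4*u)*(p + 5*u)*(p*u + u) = p^4*u + 10*p^3*u^2 + p^3*u + 29*p^2*u^3 + 10*p^2*u^2 + 20*p*u^4 + 29*p*u^3 + 20*u^4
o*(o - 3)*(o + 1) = o^3 - 2*o^2 - 3*o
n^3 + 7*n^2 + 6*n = n*(n + 1)*(n + 6)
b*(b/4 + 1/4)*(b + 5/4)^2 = b^4/4 + 7*b^3/8 + 65*b^2/64 + 25*b/64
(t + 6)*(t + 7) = t^2 + 13*t + 42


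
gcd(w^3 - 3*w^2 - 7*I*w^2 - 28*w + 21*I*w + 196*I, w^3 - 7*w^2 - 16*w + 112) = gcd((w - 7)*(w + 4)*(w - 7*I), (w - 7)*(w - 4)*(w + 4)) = w^2 - 3*w - 28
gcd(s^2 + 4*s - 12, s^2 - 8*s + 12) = s - 2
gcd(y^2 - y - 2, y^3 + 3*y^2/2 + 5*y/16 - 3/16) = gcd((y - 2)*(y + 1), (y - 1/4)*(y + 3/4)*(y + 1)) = y + 1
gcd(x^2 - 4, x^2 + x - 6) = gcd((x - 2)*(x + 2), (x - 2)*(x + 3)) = x - 2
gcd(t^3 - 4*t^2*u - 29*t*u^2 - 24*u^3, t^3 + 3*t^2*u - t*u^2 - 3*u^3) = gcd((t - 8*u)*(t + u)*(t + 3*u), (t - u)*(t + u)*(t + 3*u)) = t^2 + 4*t*u + 3*u^2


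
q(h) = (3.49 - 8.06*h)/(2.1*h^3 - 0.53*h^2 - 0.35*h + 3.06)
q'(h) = (3.49 - 8.06*h)*(-6.3*h^2 + 1.06*h + 0.35)/(2.1*h^3 - 0.53*h^2 - 0.35*h + 3.06)^2 - 8.06/(2.1*h^3 - 0.53*h^2 - 0.35*h + 3.06)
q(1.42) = -1.06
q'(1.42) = 0.46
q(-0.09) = 1.37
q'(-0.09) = -2.52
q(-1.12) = -76.71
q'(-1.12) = -4059.04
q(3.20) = -0.34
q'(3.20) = 0.19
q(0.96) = -1.04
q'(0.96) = -0.84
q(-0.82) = 5.51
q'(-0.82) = -18.70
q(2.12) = -0.68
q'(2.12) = 0.47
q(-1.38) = -4.89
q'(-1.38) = -18.80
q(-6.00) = -0.11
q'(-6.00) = -0.04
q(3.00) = -0.38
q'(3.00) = 0.23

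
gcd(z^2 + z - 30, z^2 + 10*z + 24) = z + 6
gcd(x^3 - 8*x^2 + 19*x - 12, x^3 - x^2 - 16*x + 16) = x^2 - 5*x + 4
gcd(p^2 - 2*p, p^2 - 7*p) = p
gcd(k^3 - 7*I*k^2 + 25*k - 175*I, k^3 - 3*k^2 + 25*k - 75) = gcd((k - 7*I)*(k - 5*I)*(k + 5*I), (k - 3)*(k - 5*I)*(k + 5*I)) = k^2 + 25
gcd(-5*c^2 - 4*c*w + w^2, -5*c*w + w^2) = -5*c + w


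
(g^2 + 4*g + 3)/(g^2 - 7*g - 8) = (g + 3)/(g - 8)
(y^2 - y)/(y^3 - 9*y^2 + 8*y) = 1/(y - 8)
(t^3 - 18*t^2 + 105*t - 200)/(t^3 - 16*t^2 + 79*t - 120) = (t - 5)/(t - 3)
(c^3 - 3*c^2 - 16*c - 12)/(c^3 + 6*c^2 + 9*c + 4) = (c^2 - 4*c - 12)/(c^2 + 5*c + 4)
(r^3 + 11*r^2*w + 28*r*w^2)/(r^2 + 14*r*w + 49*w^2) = r*(r + 4*w)/(r + 7*w)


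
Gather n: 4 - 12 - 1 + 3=-6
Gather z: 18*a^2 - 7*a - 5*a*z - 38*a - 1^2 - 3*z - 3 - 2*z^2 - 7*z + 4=18*a^2 - 45*a - 2*z^2 + z*(-5*a - 10)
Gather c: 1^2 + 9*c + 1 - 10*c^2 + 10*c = -10*c^2 + 19*c + 2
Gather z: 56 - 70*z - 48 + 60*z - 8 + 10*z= 0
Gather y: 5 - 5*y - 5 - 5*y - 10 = -10*y - 10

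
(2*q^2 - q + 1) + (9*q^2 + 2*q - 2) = 11*q^2 + q - 1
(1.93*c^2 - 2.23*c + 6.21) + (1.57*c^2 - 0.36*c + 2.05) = 3.5*c^2 - 2.59*c + 8.26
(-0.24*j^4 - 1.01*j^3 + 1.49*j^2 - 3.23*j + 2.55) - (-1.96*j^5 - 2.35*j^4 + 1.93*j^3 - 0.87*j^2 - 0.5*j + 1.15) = 1.96*j^5 + 2.11*j^4 - 2.94*j^3 + 2.36*j^2 - 2.73*j + 1.4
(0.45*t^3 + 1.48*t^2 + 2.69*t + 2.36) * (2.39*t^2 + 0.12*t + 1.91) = 1.0755*t^5 + 3.5912*t^4 + 7.4662*t^3 + 8.79*t^2 + 5.4211*t + 4.5076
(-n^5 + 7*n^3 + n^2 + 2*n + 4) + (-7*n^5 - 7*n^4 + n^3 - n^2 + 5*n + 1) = -8*n^5 - 7*n^4 + 8*n^3 + 7*n + 5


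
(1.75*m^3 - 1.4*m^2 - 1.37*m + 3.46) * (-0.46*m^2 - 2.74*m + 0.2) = -0.805*m^5 - 4.151*m^4 + 4.8162*m^3 + 1.8822*m^2 - 9.7544*m + 0.692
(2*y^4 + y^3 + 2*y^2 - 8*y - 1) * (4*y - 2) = 8*y^5 + 6*y^3 - 36*y^2 + 12*y + 2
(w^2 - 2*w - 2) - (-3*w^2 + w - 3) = 4*w^2 - 3*w + 1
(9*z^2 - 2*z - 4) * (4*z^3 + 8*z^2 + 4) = 36*z^5 + 64*z^4 - 32*z^3 + 4*z^2 - 8*z - 16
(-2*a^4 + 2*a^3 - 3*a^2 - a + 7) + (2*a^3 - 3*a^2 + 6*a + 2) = -2*a^4 + 4*a^3 - 6*a^2 + 5*a + 9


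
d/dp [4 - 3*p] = -3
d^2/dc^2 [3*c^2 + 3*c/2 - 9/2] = 6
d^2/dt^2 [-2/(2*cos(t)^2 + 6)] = 2*(2*sin(t)^4 + 5*sin(t)^2 - 4)/(cos(t)^2 + 3)^3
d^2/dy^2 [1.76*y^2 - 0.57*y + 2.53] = 3.52000000000000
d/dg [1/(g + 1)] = -1/(g + 1)^2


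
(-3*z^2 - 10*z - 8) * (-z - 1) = 3*z^3 + 13*z^2 + 18*z + 8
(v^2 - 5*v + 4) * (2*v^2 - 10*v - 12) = 2*v^4 - 20*v^3 + 46*v^2 + 20*v - 48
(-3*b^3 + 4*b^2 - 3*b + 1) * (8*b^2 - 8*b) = -24*b^5 + 56*b^4 - 56*b^3 + 32*b^2 - 8*b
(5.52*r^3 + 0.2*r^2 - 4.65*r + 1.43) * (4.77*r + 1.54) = 26.3304*r^4 + 9.4548*r^3 - 21.8725*r^2 - 0.339900000000001*r + 2.2022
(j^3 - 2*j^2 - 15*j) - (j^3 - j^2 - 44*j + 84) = -j^2 + 29*j - 84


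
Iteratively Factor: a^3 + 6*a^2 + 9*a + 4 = (a + 1)*(a^2 + 5*a + 4) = (a + 1)*(a + 4)*(a + 1)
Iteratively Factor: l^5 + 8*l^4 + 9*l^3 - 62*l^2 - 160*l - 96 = (l + 2)*(l^4 + 6*l^3 - 3*l^2 - 56*l - 48) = (l + 2)*(l + 4)*(l^3 + 2*l^2 - 11*l - 12) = (l - 3)*(l + 2)*(l + 4)*(l^2 + 5*l + 4) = (l - 3)*(l + 1)*(l + 2)*(l + 4)*(l + 4)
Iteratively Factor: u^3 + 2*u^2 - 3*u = (u)*(u^2 + 2*u - 3) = u*(u - 1)*(u + 3)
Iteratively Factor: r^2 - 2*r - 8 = (r - 4)*(r + 2)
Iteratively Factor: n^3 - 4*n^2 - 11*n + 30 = (n + 3)*(n^2 - 7*n + 10) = (n - 5)*(n + 3)*(n - 2)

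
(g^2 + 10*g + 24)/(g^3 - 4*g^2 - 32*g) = (g + 6)/(g*(g - 8))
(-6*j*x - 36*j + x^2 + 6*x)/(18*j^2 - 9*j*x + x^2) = (x + 6)/(-3*j + x)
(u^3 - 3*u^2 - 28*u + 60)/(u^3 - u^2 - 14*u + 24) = (u^2 - u - 30)/(u^2 + u - 12)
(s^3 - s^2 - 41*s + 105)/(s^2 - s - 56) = (s^2 - 8*s + 15)/(s - 8)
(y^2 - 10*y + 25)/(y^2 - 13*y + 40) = (y - 5)/(y - 8)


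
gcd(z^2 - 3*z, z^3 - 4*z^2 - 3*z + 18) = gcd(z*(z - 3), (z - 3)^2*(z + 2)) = z - 3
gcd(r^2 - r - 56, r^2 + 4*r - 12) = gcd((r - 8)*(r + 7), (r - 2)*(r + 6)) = 1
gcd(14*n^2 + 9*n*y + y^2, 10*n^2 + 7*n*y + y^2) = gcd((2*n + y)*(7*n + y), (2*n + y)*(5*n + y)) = 2*n + y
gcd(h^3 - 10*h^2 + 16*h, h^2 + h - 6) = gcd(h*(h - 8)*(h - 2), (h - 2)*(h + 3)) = h - 2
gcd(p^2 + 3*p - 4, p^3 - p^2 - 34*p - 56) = p + 4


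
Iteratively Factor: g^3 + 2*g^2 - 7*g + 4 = (g - 1)*(g^2 + 3*g - 4) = (g - 1)^2*(g + 4)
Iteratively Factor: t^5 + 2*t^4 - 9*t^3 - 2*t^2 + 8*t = (t - 2)*(t^4 + 4*t^3 - t^2 - 4*t) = t*(t - 2)*(t^3 + 4*t^2 - t - 4) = t*(t - 2)*(t - 1)*(t^2 + 5*t + 4) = t*(t - 2)*(t - 1)*(t + 1)*(t + 4)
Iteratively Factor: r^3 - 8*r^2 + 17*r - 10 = (r - 2)*(r^2 - 6*r + 5) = (r - 2)*(r - 1)*(r - 5)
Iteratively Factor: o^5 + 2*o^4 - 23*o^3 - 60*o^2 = (o - 5)*(o^4 + 7*o^3 + 12*o^2) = o*(o - 5)*(o^3 + 7*o^2 + 12*o) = o*(o - 5)*(o + 3)*(o^2 + 4*o) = o^2*(o - 5)*(o + 3)*(o + 4)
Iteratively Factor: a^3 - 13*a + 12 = (a - 1)*(a^2 + a - 12) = (a - 3)*(a - 1)*(a + 4)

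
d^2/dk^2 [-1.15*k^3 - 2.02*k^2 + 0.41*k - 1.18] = -6.9*k - 4.04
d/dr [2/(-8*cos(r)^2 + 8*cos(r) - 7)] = 16*(sin(r) - sin(2*r))/(8*cos(r) - 4*cos(2*r) - 11)^2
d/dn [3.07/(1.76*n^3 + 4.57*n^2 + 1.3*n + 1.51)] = (-16.2096*n^2 - 28.0598*n - 3.991)/(1.76*n^3 + 4.57*n^2 + 1.3*n + 1.51)^2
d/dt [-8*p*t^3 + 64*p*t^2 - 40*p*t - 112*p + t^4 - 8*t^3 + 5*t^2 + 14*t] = -24*p*t^2 + 128*p*t - 40*p + 4*t^3 - 24*t^2 + 10*t + 14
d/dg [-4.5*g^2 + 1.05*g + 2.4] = 1.05 - 9.0*g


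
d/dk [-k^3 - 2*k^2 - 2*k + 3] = -3*k^2 - 4*k - 2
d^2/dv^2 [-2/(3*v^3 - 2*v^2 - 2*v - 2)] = 4*((9*v - 2)*(-3*v^3 + 2*v^2 + 2*v + 2) + (-9*v^2 + 4*v + 2)^2)/(-3*v^3 + 2*v^2 + 2*v + 2)^3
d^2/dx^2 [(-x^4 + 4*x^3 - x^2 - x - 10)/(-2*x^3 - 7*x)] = 10*(-2*x^6 + 36*x^5 + 69*x^4 - 42*x^3 + 84*x^2 + 98)/(x^3*(8*x^6 + 84*x^4 + 294*x^2 + 343))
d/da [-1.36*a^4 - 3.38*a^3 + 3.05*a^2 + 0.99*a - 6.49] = -5.44*a^3 - 10.14*a^2 + 6.1*a + 0.99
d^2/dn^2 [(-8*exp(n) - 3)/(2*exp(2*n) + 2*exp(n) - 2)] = (-8*exp(4*n) - 4*exp(3*n) - 57*exp(2*n) - 23*exp(n) - 11)*exp(n)/(2*(exp(6*n) + 3*exp(5*n) - 5*exp(3*n) + 3*exp(n) - 1))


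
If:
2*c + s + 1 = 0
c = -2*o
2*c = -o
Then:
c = 0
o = 0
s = -1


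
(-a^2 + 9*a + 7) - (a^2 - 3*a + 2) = -2*a^2 + 12*a + 5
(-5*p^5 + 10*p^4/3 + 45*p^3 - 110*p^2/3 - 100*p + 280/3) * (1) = -5*p^5 + 10*p^4/3 + 45*p^3 - 110*p^2/3 - 100*p + 280/3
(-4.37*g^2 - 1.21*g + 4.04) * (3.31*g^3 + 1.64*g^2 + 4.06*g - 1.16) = -14.4647*g^5 - 11.1719*g^4 - 6.3542*g^3 + 6.7822*g^2 + 17.806*g - 4.6864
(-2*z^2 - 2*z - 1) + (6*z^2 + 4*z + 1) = 4*z^2 + 2*z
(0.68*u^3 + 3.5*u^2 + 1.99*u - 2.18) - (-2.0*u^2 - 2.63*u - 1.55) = 0.68*u^3 + 5.5*u^2 + 4.62*u - 0.63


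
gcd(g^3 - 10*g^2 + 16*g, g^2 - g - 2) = g - 2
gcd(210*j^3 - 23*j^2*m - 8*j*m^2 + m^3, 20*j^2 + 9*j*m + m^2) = 5*j + m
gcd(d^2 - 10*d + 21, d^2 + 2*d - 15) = d - 3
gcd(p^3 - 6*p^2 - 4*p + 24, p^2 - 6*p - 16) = p + 2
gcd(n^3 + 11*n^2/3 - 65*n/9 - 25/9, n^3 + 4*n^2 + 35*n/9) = 1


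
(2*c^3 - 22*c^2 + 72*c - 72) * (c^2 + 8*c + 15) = 2*c^5 - 6*c^4 - 74*c^3 + 174*c^2 + 504*c - 1080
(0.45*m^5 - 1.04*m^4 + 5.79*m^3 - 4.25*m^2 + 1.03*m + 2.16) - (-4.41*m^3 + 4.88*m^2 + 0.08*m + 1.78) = 0.45*m^5 - 1.04*m^4 + 10.2*m^3 - 9.13*m^2 + 0.95*m + 0.38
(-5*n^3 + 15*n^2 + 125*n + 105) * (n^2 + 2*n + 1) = -5*n^5 + 5*n^4 + 150*n^3 + 370*n^2 + 335*n + 105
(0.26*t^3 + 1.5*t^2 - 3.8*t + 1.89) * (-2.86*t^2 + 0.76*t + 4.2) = -0.7436*t^5 - 4.0924*t^4 + 13.1*t^3 - 1.9934*t^2 - 14.5236*t + 7.938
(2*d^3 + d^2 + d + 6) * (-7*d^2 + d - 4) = -14*d^5 - 5*d^4 - 14*d^3 - 45*d^2 + 2*d - 24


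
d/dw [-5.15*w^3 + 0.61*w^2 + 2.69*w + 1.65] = -15.45*w^2 + 1.22*w + 2.69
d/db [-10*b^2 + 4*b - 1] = 4 - 20*b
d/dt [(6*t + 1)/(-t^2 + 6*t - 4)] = 2*(3*t^2 + t - 15)/(t^4 - 12*t^3 + 44*t^2 - 48*t + 16)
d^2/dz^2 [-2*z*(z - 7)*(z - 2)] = 36 - 12*z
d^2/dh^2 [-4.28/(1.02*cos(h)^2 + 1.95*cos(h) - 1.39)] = (17.811648*(1 - cos(h)^2)^2 + 25.53876*cos(h)^3 + 49.45326*cos(h)^2 - 39.47658*cos(h) - 62.497416)/(1.02*cos(h)^2 + 1.95*cos(h) - 1.39)^3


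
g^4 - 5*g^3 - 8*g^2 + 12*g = g*(g - 6)*(g - 1)*(g + 2)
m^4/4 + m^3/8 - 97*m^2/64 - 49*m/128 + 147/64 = (m/4 + 1/2)*(m - 7/4)*(m - 3/2)*(m + 7/4)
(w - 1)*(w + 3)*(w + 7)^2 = w^4 + 16*w^3 + 74*w^2 + 56*w - 147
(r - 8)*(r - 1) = r^2 - 9*r + 8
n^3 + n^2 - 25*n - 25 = (n - 5)*(n + 1)*(n + 5)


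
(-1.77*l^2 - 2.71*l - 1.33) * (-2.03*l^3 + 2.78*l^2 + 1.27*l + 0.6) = 3.5931*l^5 + 0.5807*l^4 - 7.0818*l^3 - 8.2011*l^2 - 3.3151*l - 0.798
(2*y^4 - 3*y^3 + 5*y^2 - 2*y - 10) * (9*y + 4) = 18*y^5 - 19*y^4 + 33*y^3 + 2*y^2 - 98*y - 40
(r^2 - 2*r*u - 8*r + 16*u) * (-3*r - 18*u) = -3*r^3 - 12*r^2*u + 24*r^2 + 36*r*u^2 + 96*r*u - 288*u^2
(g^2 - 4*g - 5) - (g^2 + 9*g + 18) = -13*g - 23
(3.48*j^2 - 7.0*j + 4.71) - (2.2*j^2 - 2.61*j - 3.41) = 1.28*j^2 - 4.39*j + 8.12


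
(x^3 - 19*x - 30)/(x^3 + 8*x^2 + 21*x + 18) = (x - 5)/(x + 3)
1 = 1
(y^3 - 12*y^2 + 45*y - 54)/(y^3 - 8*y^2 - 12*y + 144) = (y^2 - 6*y + 9)/(y^2 - 2*y - 24)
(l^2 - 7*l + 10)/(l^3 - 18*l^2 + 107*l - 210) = (l - 2)/(l^2 - 13*l + 42)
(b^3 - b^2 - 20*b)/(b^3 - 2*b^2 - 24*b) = (b - 5)/(b - 6)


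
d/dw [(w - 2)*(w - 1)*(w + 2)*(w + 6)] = 4*w^3 + 15*w^2 - 20*w - 20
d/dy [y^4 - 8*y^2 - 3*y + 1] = 4*y^3 - 16*y - 3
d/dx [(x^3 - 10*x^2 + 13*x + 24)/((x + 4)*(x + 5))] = (x^4 + 18*x^3 - 43*x^2 - 448*x + 44)/(x^4 + 18*x^3 + 121*x^2 + 360*x + 400)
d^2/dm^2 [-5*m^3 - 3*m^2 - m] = -30*m - 6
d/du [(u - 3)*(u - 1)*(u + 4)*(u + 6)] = 4*u^3 + 18*u^2 - 26*u - 66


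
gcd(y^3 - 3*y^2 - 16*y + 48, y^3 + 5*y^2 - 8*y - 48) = y^2 + y - 12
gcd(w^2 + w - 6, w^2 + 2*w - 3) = w + 3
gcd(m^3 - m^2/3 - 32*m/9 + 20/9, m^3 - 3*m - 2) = 1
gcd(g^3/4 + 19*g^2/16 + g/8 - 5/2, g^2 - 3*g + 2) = 1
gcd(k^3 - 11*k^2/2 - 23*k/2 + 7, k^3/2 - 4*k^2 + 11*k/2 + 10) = 1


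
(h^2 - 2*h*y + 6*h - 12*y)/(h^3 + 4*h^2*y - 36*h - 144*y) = (h - 2*y)/(h^2 + 4*h*y - 6*h - 24*y)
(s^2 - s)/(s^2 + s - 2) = s/(s + 2)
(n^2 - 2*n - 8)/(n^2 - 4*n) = (n + 2)/n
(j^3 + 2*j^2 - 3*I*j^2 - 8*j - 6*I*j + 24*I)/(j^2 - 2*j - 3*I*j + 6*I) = j + 4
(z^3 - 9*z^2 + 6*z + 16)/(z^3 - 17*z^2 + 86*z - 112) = (z + 1)/(z - 7)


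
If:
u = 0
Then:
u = 0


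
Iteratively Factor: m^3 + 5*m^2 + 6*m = (m + 2)*(m^2 + 3*m) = (m + 2)*(m + 3)*(m)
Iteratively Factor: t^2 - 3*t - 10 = (t + 2)*(t - 5)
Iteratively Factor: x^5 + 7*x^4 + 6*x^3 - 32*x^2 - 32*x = (x + 4)*(x^4 + 3*x^3 - 6*x^2 - 8*x) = x*(x + 4)*(x^3 + 3*x^2 - 6*x - 8) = x*(x - 2)*(x + 4)*(x^2 + 5*x + 4) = x*(x - 2)*(x + 4)^2*(x + 1)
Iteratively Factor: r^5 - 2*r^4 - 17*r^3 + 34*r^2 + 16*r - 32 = (r - 4)*(r^4 + 2*r^3 - 9*r^2 - 2*r + 8) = (r - 4)*(r + 1)*(r^3 + r^2 - 10*r + 8) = (r - 4)*(r - 1)*(r + 1)*(r^2 + 2*r - 8) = (r - 4)*(r - 2)*(r - 1)*(r + 1)*(r + 4)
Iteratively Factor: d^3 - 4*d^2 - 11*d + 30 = (d - 2)*(d^2 - 2*d - 15) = (d - 2)*(d + 3)*(d - 5)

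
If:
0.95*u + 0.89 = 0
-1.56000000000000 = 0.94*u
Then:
No Solution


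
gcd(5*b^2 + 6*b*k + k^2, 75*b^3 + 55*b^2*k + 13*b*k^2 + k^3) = 5*b + k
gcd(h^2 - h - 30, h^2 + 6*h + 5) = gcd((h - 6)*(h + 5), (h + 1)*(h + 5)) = h + 5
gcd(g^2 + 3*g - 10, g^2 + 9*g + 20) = g + 5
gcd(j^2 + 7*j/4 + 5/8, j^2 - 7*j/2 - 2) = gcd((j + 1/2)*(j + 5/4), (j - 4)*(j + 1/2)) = j + 1/2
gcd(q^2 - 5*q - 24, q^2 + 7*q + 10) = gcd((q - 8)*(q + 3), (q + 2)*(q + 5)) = 1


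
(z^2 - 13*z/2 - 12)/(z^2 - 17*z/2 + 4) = (2*z + 3)/(2*z - 1)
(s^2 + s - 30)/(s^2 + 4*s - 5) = (s^2 + s - 30)/(s^2 + 4*s - 5)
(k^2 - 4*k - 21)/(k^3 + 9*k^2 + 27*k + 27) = (k - 7)/(k^2 + 6*k + 9)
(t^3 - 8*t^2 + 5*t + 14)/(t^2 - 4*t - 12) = (-t^3 + 8*t^2 - 5*t - 14)/(-t^2 + 4*t + 12)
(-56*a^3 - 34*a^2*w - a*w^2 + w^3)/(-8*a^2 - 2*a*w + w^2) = (-28*a^2 - 3*a*w + w^2)/(-4*a + w)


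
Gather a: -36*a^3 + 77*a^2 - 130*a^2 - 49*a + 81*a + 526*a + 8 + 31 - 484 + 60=-36*a^3 - 53*a^2 + 558*a - 385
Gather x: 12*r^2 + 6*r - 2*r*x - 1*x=12*r^2 + 6*r + x*(-2*r - 1)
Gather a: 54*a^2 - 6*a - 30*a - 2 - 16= 54*a^2 - 36*a - 18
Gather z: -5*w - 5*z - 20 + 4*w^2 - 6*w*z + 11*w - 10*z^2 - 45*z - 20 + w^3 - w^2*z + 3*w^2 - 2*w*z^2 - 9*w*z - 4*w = w^3 + 7*w^2 + 2*w + z^2*(-2*w - 10) + z*(-w^2 - 15*w - 50) - 40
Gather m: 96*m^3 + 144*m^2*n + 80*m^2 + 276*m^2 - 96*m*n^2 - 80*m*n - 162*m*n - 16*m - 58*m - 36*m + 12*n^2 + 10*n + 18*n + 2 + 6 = 96*m^3 + m^2*(144*n + 356) + m*(-96*n^2 - 242*n - 110) + 12*n^2 + 28*n + 8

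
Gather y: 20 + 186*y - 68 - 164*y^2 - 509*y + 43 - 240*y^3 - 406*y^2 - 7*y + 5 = -240*y^3 - 570*y^2 - 330*y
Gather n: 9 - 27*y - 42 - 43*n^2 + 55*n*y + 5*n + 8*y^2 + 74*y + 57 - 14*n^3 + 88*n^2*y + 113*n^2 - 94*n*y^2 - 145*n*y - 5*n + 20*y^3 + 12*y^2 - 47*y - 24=-14*n^3 + n^2*(88*y + 70) + n*(-94*y^2 - 90*y) + 20*y^3 + 20*y^2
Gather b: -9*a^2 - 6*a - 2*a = -9*a^2 - 8*a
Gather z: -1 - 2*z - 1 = -2*z - 2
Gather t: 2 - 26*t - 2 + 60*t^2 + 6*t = 60*t^2 - 20*t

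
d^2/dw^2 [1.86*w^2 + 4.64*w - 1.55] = 3.72000000000000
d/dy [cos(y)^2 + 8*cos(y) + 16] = -2*(cos(y) + 4)*sin(y)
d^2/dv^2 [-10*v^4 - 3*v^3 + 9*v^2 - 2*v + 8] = -120*v^2 - 18*v + 18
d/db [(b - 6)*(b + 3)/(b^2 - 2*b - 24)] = 1/(b^2 + 8*b + 16)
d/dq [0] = 0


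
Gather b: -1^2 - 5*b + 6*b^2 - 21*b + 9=6*b^2 - 26*b + 8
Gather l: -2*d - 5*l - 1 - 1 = -2*d - 5*l - 2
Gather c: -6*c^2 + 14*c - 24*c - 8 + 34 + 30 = -6*c^2 - 10*c + 56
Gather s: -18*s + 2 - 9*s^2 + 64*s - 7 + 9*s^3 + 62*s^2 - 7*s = 9*s^3 + 53*s^2 + 39*s - 5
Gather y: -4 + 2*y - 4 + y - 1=3*y - 9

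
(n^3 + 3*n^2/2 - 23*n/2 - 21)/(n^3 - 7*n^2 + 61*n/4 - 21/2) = 2*(n^2 + 5*n + 6)/(2*n^2 - 7*n + 6)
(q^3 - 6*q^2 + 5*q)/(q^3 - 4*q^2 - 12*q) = (-q^2 + 6*q - 5)/(-q^2 + 4*q + 12)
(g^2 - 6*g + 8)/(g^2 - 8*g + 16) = (g - 2)/(g - 4)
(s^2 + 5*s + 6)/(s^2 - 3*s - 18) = (s + 2)/(s - 6)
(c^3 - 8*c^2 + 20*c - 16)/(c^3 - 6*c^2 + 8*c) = (c - 2)/c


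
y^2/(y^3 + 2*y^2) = 1/(y + 2)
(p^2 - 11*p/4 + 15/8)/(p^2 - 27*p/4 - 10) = (-8*p^2 + 22*p - 15)/(2*(-4*p^2 + 27*p + 40))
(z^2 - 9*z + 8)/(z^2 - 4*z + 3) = (z - 8)/(z - 3)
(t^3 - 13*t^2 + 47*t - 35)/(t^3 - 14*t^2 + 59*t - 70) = (t - 1)/(t - 2)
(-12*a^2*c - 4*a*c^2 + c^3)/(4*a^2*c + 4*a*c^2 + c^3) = (-6*a + c)/(2*a + c)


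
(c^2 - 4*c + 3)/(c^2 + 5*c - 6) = (c - 3)/(c + 6)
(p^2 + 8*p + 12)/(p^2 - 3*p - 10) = (p + 6)/(p - 5)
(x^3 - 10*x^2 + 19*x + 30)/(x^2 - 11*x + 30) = x + 1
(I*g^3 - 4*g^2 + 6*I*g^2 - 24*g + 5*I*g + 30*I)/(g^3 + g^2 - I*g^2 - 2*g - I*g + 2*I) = (I*g^2 + g*(-5 + 6*I) - 30)/(g^2 + g - 2)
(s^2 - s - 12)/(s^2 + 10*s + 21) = (s - 4)/(s + 7)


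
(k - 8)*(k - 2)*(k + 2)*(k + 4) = k^4 - 4*k^3 - 36*k^2 + 16*k + 128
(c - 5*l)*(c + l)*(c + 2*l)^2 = c^4 - 17*c^2*l^2 - 36*c*l^3 - 20*l^4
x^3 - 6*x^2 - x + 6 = (x - 6)*(x - 1)*(x + 1)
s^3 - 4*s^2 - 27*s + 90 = (s - 6)*(s - 3)*(s + 5)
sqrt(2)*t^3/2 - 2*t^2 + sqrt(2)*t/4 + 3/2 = (t - 3*sqrt(2)/2)*(t - sqrt(2))*(sqrt(2)*t/2 + 1/2)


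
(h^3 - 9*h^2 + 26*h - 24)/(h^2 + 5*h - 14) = (h^2 - 7*h + 12)/(h + 7)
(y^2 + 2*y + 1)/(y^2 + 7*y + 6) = (y + 1)/(y + 6)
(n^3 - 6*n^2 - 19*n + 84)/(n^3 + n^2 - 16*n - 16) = (n^2 - 10*n + 21)/(n^2 - 3*n - 4)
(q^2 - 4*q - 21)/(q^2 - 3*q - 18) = (q - 7)/(q - 6)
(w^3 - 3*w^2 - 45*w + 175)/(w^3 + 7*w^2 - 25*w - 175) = (w - 5)/(w + 5)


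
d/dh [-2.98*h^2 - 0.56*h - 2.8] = -5.96*h - 0.56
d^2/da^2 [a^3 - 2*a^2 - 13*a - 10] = 6*a - 4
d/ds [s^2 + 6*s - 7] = 2*s + 6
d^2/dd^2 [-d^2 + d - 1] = -2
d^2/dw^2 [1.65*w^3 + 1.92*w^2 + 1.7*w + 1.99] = 9.9*w + 3.84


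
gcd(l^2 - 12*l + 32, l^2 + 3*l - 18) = 1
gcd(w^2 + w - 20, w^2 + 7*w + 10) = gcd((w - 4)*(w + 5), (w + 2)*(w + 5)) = w + 5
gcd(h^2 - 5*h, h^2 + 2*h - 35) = h - 5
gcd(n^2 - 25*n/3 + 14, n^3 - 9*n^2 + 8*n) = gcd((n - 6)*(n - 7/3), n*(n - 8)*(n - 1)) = 1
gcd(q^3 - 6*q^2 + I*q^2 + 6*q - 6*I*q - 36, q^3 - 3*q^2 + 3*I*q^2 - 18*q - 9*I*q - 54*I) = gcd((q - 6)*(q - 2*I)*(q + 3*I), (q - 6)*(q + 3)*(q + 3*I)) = q^2 + q*(-6 + 3*I) - 18*I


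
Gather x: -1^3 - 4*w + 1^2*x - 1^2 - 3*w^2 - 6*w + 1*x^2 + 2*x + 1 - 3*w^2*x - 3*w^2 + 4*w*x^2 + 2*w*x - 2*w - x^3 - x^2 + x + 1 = -6*w^2 + 4*w*x^2 - 12*w - x^3 + x*(-3*w^2 + 2*w + 4)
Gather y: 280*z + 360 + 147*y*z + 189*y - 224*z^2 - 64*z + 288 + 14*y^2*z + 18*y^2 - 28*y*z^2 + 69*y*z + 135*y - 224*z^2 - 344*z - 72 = y^2*(14*z + 18) + y*(-28*z^2 + 216*z + 324) - 448*z^2 - 128*z + 576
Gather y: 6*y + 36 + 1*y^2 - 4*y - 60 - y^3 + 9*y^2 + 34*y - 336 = -y^3 + 10*y^2 + 36*y - 360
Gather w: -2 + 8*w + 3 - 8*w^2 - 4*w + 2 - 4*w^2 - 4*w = 3 - 12*w^2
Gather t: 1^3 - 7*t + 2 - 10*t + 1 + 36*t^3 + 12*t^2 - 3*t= 36*t^3 + 12*t^2 - 20*t + 4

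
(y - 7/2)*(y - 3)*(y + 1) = y^3 - 11*y^2/2 + 4*y + 21/2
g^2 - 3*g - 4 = (g - 4)*(g + 1)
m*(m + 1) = m^2 + m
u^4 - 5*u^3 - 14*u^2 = u^2*(u - 7)*(u + 2)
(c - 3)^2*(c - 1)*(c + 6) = c^4 - c^3 - 27*c^2 + 81*c - 54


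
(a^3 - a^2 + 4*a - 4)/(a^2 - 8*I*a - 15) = (-a^3 + a^2 - 4*a + 4)/(-a^2 + 8*I*a + 15)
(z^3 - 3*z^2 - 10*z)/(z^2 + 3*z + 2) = z*(z - 5)/(z + 1)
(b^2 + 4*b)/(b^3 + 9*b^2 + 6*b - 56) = b/(b^2 + 5*b - 14)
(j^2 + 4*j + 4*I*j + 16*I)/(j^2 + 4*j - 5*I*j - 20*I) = (j + 4*I)/(j - 5*I)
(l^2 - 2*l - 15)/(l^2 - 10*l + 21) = (l^2 - 2*l - 15)/(l^2 - 10*l + 21)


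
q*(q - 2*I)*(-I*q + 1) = -I*q^3 - q^2 - 2*I*q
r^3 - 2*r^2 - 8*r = r*(r - 4)*(r + 2)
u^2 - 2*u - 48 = (u - 8)*(u + 6)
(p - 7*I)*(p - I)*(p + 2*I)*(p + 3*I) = p^4 - 3*I*p^3 + 27*p^2 + 13*I*p + 42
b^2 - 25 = (b - 5)*(b + 5)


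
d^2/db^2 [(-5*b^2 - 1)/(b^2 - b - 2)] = 2*(-5*b^3 - 33*b^2 + 3*b - 23)/(b^6 - 3*b^5 - 3*b^4 + 11*b^3 + 6*b^2 - 12*b - 8)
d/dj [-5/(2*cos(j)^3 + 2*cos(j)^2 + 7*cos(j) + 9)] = 20*(6*sin(j)^2 - 4*cos(j) - 13)*sin(j)/(-4*sin(j)^2 + 17*cos(j) + cos(3*j) + 22)^2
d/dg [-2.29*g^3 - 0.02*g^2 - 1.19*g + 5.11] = -6.87*g^2 - 0.04*g - 1.19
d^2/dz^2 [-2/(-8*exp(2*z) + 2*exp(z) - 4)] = ((1 - 16*exp(z))*(4*exp(2*z) - exp(z) + 2) + 2*(8*exp(z) - 1)^2*exp(z))*exp(z)/(4*exp(2*z) - exp(z) + 2)^3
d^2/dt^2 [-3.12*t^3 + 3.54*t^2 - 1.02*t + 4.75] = 7.08 - 18.72*t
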